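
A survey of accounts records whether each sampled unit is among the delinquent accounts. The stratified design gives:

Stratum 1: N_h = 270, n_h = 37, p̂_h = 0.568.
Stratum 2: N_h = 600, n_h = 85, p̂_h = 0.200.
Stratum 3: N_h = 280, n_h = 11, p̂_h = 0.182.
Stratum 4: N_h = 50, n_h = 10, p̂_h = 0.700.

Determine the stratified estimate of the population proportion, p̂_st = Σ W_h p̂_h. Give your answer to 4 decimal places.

p̂_st ≈ 0.2994

N = 1200; stratum weights W_h = N_h/N.
p̂_st = Σ W_h p̂_h = (270·0.568 + 600·0.200 + 280·0.182 + 50·0.700)/1200 = 0.29943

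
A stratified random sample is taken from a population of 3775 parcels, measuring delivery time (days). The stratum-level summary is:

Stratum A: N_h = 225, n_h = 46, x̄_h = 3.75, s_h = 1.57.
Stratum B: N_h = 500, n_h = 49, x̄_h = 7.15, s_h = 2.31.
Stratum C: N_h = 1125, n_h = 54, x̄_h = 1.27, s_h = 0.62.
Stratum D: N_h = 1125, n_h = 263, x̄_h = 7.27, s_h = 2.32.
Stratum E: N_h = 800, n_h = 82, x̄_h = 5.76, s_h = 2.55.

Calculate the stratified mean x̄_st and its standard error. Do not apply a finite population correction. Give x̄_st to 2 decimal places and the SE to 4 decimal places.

x̄_st = Σ W_h x̄_h = (225·3.75 + 500·7.15 + 1125·1.27 + 1125·7.27 + 800·5.76)/3775 = 4.93623
V̂(x̄_st) = Σ W_h² s_h²/n_h, with W_h = N_h/N and N = 3775:
  stratum A: (225/3775)²·1.57²/46 = 0.000190359
  stratum B: (500/3775)²·2.31²/49 = 0.00191044
  stratum C: (1125/3775)²·0.62²/54 = 0.000632209
  stratum D: (1125/3775)²·2.32²/263 = 0.00181757
  stratum E: (800/3775)²·2.55²/82 = 0.00356133
V̂(x̄_st) = 0.00811191
SE(x̄_st) = √0.00811191 = 0.0900662

x̄_st ≈ 4.94, SE ≈ 0.0901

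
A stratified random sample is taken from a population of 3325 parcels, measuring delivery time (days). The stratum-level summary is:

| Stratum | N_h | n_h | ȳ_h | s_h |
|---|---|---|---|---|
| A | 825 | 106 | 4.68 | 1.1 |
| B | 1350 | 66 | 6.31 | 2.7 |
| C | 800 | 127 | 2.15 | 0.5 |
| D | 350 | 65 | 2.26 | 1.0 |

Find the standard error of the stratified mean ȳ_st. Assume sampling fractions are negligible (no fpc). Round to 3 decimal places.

V̂(ȳ_st) = Σ W_h² s_h²/n_h, with W_h = N_h/N and N = 3325:
  stratum A: (825/3325)²·1.1²/106 = 0.000702755
  stratum B: (1350/3325)²·2.7²/66 = 0.0182082
  stratum C: (800/3325)²·0.5²/127 = 0.000113955
  stratum D: (350/3325)²·1.0²/65 = 0.000170467
V̂(ȳ_st) = 0.0191954
SE(ȳ_st) = √0.0191954 = 0.138548

SE(ȳ_st) ≈ 0.139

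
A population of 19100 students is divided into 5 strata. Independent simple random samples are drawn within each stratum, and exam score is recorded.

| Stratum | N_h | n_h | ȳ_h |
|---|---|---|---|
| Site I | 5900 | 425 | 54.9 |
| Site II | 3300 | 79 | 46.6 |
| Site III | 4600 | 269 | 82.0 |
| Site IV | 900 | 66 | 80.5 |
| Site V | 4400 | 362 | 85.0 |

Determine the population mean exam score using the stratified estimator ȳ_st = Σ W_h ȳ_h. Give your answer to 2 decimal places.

N = Σ N_h = 19100. Stratum weights W_h = N_h/N.
ȳ_st = (5900·54.9 + 3300·46.6 + 4600·82.0 + 900·80.5 + 4400·85.0) / 19100 = 68.1330

ȳ_st ≈ 68.13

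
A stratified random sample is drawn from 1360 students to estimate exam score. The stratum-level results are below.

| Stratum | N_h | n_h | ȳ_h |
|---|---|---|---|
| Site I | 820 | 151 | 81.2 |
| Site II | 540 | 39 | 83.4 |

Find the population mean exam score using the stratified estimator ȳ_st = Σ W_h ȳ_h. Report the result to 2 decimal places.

ȳ_st ≈ 82.07

N = Σ N_h = 1360. Stratum weights W_h = N_h/N.
ȳ_st = (820·81.2 + 540·83.4) / 1360 = 82.0735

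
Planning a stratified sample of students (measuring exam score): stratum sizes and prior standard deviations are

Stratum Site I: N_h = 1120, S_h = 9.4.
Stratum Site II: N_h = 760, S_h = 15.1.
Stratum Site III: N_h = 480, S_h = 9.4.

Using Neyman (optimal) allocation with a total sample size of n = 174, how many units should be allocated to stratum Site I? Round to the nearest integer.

Neyman allocation: n_h = n · N_h S_h / Σ N_i S_i, with n = 174.
  stratum Site I: N_h·S_h = 1120·9.4 = 10528.00
  stratum Site II: N_h·S_h = 760·15.1 = 11476.00
  stratum Site III: N_h·S_h = 480·9.4 = 4512.00
Σ N_h S_h = 26516.00
n for stratum Site I = 174·10528.00/26516.00 = 69.086 → 69

69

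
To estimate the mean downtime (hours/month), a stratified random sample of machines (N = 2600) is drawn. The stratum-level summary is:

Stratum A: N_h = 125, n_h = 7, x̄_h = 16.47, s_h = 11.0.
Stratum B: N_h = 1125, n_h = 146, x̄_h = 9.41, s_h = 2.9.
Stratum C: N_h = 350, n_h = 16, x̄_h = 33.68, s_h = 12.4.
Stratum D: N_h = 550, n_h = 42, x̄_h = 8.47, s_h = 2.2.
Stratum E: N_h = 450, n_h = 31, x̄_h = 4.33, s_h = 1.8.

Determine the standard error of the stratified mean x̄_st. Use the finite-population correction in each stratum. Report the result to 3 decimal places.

V̂(x̄_st) = Σ W_h² (1 − n_h/N_h) s_h²/n_h, with W_h = N_h/N and N = 2600:
  stratum A: (125/2600)²·(1 − 7/125)·11.0²/7 = 0.0377166
  stratum B: (1125/2600)²·(1 − 146/1125)·2.9²/146 = 0.00938494
  stratum C: (350/2600)²·(1 − 16/350)·12.4²/16 = 0.166185
  stratum D: (550/2600)²·(1 − 42/550)·2.2²/42 = 0.00476295
  stratum E: (450/2600)²·(1 − 31/450)·1.8²/31 = 0.00291517
V̂(x̄_st) = 0.220964
SE(x̄_st) = √0.220964 = 0.470069

SE(x̄_st) ≈ 0.470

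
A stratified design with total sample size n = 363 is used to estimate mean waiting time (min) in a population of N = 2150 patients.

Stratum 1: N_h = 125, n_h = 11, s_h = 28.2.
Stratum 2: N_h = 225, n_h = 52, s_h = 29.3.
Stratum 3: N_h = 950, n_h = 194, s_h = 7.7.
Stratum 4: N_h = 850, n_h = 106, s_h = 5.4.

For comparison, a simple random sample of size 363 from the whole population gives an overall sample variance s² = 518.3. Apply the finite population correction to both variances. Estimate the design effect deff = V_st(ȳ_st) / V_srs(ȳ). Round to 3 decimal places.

deff ≈ 0.377

V̂(ȳ_st) = Σ W_h² (1 − n_h/N_h) s_h²/n_h, with W_h = N_h/N and N = 2150:
  stratum 1: (125/2150)²·(1 − 11/125)·28.2²/11 = 0.222866
  stratum 2: (225/2150)²·(1 − 52/225)·29.3²/52 = 0.139022
  stratum 3: (950/2150)²·(1 − 194/950)·7.7²/194 = 0.0474841
  stratum 4: (850/2150)²·(1 − 106/850)·5.4²/106 = 0.0376354
V_st = 0.447007
V_srs = (1 − 363/2150)·518.3/363 = 1.18675
deff = V_st / V_srs = 0.447007/1.18675 = 0.3767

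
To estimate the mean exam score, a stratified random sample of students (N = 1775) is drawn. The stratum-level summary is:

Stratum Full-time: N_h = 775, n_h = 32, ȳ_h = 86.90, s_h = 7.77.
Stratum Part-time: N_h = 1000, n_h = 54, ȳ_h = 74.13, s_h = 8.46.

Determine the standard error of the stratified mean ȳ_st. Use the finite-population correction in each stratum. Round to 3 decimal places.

V̂(ȳ_st) = Σ W_h² (1 − n_h/N_h) s_h²/n_h, with W_h = N_h/N and N = 1775:
  stratum Full-time: (775/1775)²·(1 − 32/775)·7.77²/32 = 0.344815
  stratum Part-time: (1000/1775)²·(1 − 54/1000)·8.46²/54 = 0.397962
V̂(ȳ_st) = 0.742777
SE(ȳ_st) = √0.742777 = 0.861845

SE(ȳ_st) ≈ 0.862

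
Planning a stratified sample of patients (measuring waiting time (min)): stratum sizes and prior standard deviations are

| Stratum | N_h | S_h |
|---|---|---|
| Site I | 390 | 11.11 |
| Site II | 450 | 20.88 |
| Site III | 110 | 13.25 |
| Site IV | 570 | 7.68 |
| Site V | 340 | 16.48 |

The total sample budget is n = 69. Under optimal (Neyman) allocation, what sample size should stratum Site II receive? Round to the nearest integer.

26

Neyman allocation: n_h = n · N_h S_h / Σ N_i S_i, with n = 69.
  stratum Site I: N_h·S_h = 390·11.11 = 4332.90
  stratum Site II: N_h·S_h = 450·20.88 = 9396.00
  stratum Site III: N_h·S_h = 110·13.25 = 1457.50
  stratum Site IV: N_h·S_h = 570·7.68 = 4377.60
  stratum Site V: N_h·S_h = 340·16.48 = 5603.20
Σ N_h S_h = 25167.20
n for stratum Site II = 69·9396.00/25167.20 = 25.761 → 26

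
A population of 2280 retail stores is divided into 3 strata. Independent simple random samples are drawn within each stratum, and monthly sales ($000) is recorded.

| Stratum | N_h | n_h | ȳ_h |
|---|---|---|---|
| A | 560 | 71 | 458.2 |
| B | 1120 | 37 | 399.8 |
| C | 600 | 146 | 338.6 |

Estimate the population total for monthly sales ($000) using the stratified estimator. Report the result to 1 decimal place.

τ̂_st = Σ N_h ȳ_h = 560·458.2 + 1120·399.8 + 600·338.6 = 907528.0

τ̂_st ≈ 907528.0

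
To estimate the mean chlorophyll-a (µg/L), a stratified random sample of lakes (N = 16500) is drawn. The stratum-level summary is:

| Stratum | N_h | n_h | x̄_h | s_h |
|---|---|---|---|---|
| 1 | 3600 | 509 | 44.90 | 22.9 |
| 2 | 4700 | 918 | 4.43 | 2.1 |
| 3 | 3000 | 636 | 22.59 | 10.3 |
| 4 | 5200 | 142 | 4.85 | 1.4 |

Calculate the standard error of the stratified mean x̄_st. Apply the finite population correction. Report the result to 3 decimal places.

SE(x̄_st) ≈ 0.219

V̂(x̄_st) = Σ W_h² (1 − n_h/N_h) s_h²/n_h, with W_h = N_h/N and N = 16500:
  stratum 1: (3600/16500)²·(1 − 509/3600)·22.9²/509 = 0.0421102
  stratum 2: (4700/16500)²·(1 − 918/4700)·2.1²/918 = 0.000313652
  stratum 3: (3000/16500)²·(1 − 636/3000)·10.3²/636 = 0.00434528
  stratum 4: (5200/16500)²·(1 − 142/5200)·1.4²/142 = 0.00133347
V̂(x̄_st) = 0.0481026
SE(x̄_st) = √0.0481026 = 0.219323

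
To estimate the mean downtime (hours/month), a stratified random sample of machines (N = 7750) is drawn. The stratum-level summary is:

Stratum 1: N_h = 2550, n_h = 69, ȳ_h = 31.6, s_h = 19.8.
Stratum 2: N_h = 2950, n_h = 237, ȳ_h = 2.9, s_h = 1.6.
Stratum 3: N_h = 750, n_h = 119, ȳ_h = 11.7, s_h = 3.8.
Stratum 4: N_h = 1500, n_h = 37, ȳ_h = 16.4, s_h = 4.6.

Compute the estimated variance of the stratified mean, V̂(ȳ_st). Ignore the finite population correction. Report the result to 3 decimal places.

V̂(ȳ_st) = Σ W_h² s_h²/n_h, with W_h = N_h/N and N = 7750:
  stratum 1: (2550/7750)²·19.8²/69 = 0.615118
  stratum 2: (2950/7750)²·1.6²/237 = 0.00156506
  stratum 3: (750/7750)²·3.8²/119 = 0.00113642
  stratum 4: (1500/7750)²·4.6²/37 = 0.0214236
V̂(ȳ_st) = 0.639243

V̂(ȳ_st) ≈ 0.639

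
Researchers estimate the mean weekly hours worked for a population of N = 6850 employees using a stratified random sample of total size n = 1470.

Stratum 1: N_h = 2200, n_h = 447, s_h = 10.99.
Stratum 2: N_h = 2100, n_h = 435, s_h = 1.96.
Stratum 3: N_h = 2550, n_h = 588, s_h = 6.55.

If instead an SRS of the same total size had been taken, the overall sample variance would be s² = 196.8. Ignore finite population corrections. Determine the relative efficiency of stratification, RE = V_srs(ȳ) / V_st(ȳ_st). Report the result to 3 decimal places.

RE ≈ 3.449

V̂(ȳ_st) = Σ W_h² s_h²/n_h, with W_h = N_h/N and N = 6850:
  stratum 1: (2200/6850)²·10.99²/447 = 0.027871
  stratum 2: (2100/6850)²·1.96²/435 = 0.000830004
  stratum 3: (2550/6850)²·6.55²/588 = 0.0101112
V_st = 0.0388122
V_srs = s²/n = 196.8/1470 = 0.133878
Relative efficiency = V_srs / V_st = 0.133878/0.0388122 = 3.4494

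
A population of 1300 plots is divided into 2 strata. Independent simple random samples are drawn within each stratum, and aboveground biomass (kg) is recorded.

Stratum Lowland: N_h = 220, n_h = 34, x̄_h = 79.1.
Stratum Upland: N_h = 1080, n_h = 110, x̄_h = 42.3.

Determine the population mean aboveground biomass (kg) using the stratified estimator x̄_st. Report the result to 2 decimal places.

N = Σ N_h = 1300. Stratum weights W_h = N_h/N.
x̄_st = (220·79.1 + 1080·42.3) / 1300 = 48.5277

x̄_st ≈ 48.53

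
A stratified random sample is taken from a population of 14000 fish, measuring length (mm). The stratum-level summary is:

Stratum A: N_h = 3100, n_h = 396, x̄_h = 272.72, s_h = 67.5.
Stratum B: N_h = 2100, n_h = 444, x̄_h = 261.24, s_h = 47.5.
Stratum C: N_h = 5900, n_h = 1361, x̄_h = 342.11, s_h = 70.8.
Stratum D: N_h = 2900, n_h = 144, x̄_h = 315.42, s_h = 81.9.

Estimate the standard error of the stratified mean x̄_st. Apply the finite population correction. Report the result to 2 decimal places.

SE(x̄_st) ≈ 1.73

V̂(x̄_st) = Σ W_h² (1 − n_h/N_h) s_h²/n_h, with W_h = N_h/N and N = 14000:
  stratum A: (3100/14000)²·(1 − 396/3100)·67.5²/396 = 0.492067
  stratum B: (2100/14000)²·(1 − 444/2100)·47.5²/444 = 0.0901629
  stratum C: (5900/14000)²·(1 − 1361/5900)·70.8²/1361 = 0.503228
  stratum D: (2900/14000)²·(1 − 144/2900)·81.9²/144 = 1.89944
V̂(x̄_st) = 2.9849
SE(x̄_st) = √2.9849 = 1.72769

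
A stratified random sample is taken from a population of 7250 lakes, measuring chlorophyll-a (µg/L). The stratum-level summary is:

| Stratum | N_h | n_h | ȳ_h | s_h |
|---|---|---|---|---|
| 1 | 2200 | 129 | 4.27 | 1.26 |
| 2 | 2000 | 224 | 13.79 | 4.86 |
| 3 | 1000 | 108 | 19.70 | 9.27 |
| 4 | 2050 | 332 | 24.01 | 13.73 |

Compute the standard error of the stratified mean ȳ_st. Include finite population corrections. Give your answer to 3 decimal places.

V̂(ȳ_st) = Σ W_h² (1 − n_h/N_h) s_h²/n_h, with W_h = N_h/N and N = 7250:
  stratum 1: (2200/7250)²·(1 − 129/2200)·1.26²/129 = 0.00106679
  stratum 2: (2000/7250)²·(1 − 224/2000)·4.86²/224 = 0.0071256
  stratum 3: (1000/7250)²·(1 − 108/1000)·9.27²/108 = 0.0135028
  stratum 4: (2050/7250)²·(1 − 332/2050)·13.73²/332 = 0.0380456
V̂(ȳ_st) = 0.0597408
SE(ȳ_st) = √0.0597408 = 0.244419

SE(ȳ_st) ≈ 0.244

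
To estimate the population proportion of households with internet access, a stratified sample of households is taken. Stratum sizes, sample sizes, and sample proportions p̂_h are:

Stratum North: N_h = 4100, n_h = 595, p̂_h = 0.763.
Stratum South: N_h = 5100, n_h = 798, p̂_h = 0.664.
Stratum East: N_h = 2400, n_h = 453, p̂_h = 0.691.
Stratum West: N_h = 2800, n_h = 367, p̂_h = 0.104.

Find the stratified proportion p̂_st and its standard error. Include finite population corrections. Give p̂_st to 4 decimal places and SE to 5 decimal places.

N = 14400; stratum weights W_h = N_h/N.
p̂_st = Σ W_h p̂_h = (4100·0.763 + 5100·0.664 + 2400·0.691 + 2800·0.104)/14400 = 0.58780
V̂(p̂_st) = Σ W_h² (1 − n_h/N_h) p̂_h(1−p̂_h)/(n_h−1):
  stratum North: (4100/14400)²·(1 − 595/4100)·0.763·0.237/594 = 2.10976e-05
  stratum South: (5100/14400)²·(1 − 798/5100)·0.664·0.336/797 = 2.96186e-05
  stratum East: (2400/14400)²·(1 − 453/2400)·0.691·0.309/452 = 1.06451e-05
  stratum West: (2800/14400)²·(1 − 367/2800)·0.104·0.896/366 = 8.36441e-06
V̂(p̂_st) = 6.97257e-05; SE = √V̂ = 0.00835019

p̂_st ≈ 0.5878, SE ≈ 0.00835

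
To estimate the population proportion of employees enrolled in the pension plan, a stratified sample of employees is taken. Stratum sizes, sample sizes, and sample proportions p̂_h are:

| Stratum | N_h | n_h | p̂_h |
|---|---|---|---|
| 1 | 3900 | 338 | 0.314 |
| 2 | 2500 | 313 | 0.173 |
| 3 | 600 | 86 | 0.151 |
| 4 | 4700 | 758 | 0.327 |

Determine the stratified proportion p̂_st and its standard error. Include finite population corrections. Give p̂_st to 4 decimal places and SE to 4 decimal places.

p̂_st ≈ 0.2807, SE ≈ 0.0112

N = 11700; stratum weights W_h = N_h/N.
p̂_st = Σ W_h p̂_h = (3900·0.314 + 2500·0.173 + 600·0.151 + 4700·0.327)/11700 = 0.28074
V̂(p̂_st) = Σ W_h² (1 − n_h/N_h) p̂_h(1−p̂_h)/(n_h−1):
  stratum 1: (3900/11700)²·(1 − 338/3900)·0.314·0.686/337 = 6.4865e-05
  stratum 2: (2500/11700)²·(1 − 313/2500)·0.173·0.827/312 = 1.83153e-05
  stratum 3: (600/11700)²·(1 − 86/600)·0.151·0.849/85 = 3.39788e-06
  stratum 4: (4700/11700)²·(1 − 758/4700)·0.327·0.673/757 = 3.93468e-05
V̂(p̂_st) = 0.000125925; SE = √V̂ = 0.0112216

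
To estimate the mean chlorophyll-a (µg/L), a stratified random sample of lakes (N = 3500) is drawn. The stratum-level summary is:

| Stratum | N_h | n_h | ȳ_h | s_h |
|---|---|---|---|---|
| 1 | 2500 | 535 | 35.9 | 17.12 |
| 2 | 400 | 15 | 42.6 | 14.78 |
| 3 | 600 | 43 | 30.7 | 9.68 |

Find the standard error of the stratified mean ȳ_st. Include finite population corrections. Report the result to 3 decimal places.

V̂(ȳ_st) = Σ W_h² (1 − n_h/N_h) s_h²/n_h, with W_h = N_h/N and N = 3500:
  stratum 1: (2500/3500)²·(1 − 535/2500)·17.12²/535 = 0.219695
  stratum 2: (400/3500)²·(1 − 15/400)·14.78²/15 = 0.183081
  stratum 3: (600/3500)²·(1 − 43/600)·9.68²/43 = 0.0594501
V̂(ȳ_st) = 0.462226
SE(ȳ_st) = √0.462226 = 0.679872

SE(ȳ_st) ≈ 0.680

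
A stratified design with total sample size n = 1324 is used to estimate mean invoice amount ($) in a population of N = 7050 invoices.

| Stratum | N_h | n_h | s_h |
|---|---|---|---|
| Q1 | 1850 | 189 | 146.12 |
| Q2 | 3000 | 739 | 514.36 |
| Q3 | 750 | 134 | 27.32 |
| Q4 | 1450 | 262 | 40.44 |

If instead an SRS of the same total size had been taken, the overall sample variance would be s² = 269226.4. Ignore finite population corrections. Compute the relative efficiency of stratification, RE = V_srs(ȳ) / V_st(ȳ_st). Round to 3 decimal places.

RE ≈ 2.788

V̂(ȳ_st) = Σ W_h² s_h²/n_h, with W_h = N_h/N and N = 7050:
  stratum Q1: (1850/7050)²·146.12²/189 = 7.77898
  stratum Q2: (3000/7050)²·514.36²/739 = 64.8267
  stratum Q3: (750/7050)²·27.32²/134 = 0.0630378
  stratum Q4: (1450/7050)²·40.44²/262 = 0.264046
V_st = 72.9328
V_srs = s²/n = 269226.4/1324 = 203.343
Relative efficiency = V_srs / V_st = 203.343/72.9328 = 2.7881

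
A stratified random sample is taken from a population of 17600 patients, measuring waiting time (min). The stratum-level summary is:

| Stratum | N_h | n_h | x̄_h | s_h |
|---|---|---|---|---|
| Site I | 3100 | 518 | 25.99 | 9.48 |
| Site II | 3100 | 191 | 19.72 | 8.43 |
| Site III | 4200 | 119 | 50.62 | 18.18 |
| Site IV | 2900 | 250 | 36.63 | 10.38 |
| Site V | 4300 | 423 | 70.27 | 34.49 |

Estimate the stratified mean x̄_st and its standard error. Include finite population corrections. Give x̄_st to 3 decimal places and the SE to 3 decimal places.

x̄_st ≈ 43.335, SE ≈ 0.575

x̄_st = Σ W_h x̄_h = (3100·25.99 + 3100·19.72 + 4200·50.62 + 2900·36.63 + 4300·70.27)/17600 = 43.33483
V̂(x̄_st) = Σ W_h² (1 − n_h/N_h) s_h²/n_h, with W_h = N_h/N and N = 17600:
  stratum Site I: (3100/17600)²·(1 − 518/3100)·9.48²/518 = 0.00448311
  stratum Site II: (3100/17600)²·(1 − 191/3100)·8.43²/191 = 0.0108318
  stratum Site III: (4200/17600)²·(1 − 119/4200)·18.18²/119 = 0.153685
  stratum Site IV: (2900/17600)²·(1 − 250/2900)·10.38²/250 = 0.0106924
  stratum Site V: (4300/17600)²·(1 − 423/4300)·34.49²/423 = 0.151351
V̂(x̄_st) = 0.331043
SE(x̄_st) = √0.331043 = 0.575363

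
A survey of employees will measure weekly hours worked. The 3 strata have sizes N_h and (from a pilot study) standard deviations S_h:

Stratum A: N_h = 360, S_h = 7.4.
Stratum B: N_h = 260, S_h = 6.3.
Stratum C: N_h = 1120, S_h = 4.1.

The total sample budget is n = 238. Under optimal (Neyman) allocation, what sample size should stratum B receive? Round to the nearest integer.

44

Neyman allocation: n_h = n · N_h S_h / Σ N_i S_i, with n = 238.
  stratum A: N_h·S_h = 360·7.4 = 2664.00
  stratum B: N_h·S_h = 260·6.3 = 1638.00
  stratum C: N_h·S_h = 1120·4.1 = 4592.00
Σ N_h S_h = 8894.00
n for stratum B = 238·1638.00/8894.00 = 43.832 → 44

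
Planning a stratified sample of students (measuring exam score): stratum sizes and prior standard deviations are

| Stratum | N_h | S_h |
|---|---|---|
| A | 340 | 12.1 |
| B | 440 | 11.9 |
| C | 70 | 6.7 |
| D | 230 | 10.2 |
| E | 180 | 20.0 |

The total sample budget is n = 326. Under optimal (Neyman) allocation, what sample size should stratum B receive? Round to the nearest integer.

108

Neyman allocation: n_h = n · N_h S_h / Σ N_i S_i, with n = 326.
  stratum A: N_h·S_h = 340·12.1 = 4114.00
  stratum B: N_h·S_h = 440·11.9 = 5236.00
  stratum C: N_h·S_h = 70·6.7 = 469.00
  stratum D: N_h·S_h = 230·10.2 = 2346.00
  stratum E: N_h·S_h = 180·20.0 = 3600.00
Σ N_h S_h = 15765.00
n for stratum B = 326·5236.00/15765.00 = 108.274 → 108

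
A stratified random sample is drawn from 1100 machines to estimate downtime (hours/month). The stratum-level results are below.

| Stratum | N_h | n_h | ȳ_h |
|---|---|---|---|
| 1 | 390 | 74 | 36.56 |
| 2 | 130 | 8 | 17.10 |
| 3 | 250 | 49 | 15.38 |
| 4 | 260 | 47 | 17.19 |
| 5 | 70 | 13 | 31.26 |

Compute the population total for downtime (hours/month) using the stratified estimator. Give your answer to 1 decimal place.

τ̂_st = Σ N_h ȳ_h = 390·36.56 + 130·17.10 + 250·15.38 + 260·17.19 + 70·31.26 = 26984.0

τ̂_st ≈ 26984.0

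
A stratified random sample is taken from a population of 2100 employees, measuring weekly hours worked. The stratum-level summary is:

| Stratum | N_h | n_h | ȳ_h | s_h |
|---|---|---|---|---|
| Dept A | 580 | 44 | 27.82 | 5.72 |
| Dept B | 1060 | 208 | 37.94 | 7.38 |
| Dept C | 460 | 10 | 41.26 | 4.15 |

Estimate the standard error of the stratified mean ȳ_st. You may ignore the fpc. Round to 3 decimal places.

V̂(ȳ_st) = Σ W_h² s_h²/n_h, with W_h = N_h/N and N = 2100:
  stratum Dept A: (580/2100)²·5.72²/44 = 0.0567227
  stratum Dept B: (1060/2100)²·7.38²/208 = 0.0667149
  stratum Dept C: (460/2100)²·4.15²/10 = 0.0826368
V̂(ȳ_st) = 0.206074
SE(ȳ_st) = √0.206074 = 0.453954

SE(ȳ_st) ≈ 0.454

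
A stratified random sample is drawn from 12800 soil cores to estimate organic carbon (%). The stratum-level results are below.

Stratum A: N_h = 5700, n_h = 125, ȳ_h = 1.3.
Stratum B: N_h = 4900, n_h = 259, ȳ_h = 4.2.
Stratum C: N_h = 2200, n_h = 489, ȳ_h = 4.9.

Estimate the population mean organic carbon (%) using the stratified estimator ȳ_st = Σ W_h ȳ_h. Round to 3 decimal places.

N = Σ N_h = 12800. Stratum weights W_h = N_h/N.
ȳ_st = (5700·1.3 + 4900·4.2 + 2200·4.9) / 12800 = 3.02891

ȳ_st ≈ 3.029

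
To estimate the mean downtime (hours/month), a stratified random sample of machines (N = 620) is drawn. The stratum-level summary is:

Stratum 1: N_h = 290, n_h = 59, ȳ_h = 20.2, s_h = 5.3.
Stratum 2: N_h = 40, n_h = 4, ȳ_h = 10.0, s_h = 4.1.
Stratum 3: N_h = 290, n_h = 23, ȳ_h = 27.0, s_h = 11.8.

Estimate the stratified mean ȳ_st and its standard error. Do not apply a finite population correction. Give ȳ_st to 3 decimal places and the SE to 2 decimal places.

ȳ_st = Σ W_h ȳ_h = (290·20.2 + 40·10.0 + 290·27.0)/620 = 22.72258
V̂(ȳ_st) = Σ W_h² s_h²/n_h, with W_h = N_h/N and N = 620:
  stratum 1: (290/620)²·5.3²/59 = 0.104163
  stratum 2: (40/620)²·4.1²/4 = 0.0174922
  stratum 3: (290/620)²·11.8²/23 = 1.32449
V̂(ȳ_st) = 1.44615
SE(ȳ_st) = √1.44615 = 1.20256

ȳ_st ≈ 22.723, SE ≈ 1.20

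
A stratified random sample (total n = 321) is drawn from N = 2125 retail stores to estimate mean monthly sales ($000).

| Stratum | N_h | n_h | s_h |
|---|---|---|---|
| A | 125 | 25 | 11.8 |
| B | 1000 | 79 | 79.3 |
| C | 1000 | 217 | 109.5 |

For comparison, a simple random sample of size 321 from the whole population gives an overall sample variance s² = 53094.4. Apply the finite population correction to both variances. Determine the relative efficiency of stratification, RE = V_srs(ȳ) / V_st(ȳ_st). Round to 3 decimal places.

V̂(ȳ_st) = Σ W_h² (1 − n_h/N_h) s_h²/n_h, with W_h = N_h/N and N = 2125:
  stratum A: (125/2125)²·(1 − 25/125)·11.8²/25 = 0.0154176
  stratum B: (1000/2125)²·(1 − 79/1000)·79.3²/79 = 16.2353
  stratum C: (1000/2125)²·(1 − 217/1000)·109.5²/217 = 9.58103
V_st = 25.8318
V_srs = (1 − 321/2125)·53094.4/321 = 140.418
Relative efficiency = V_srs / V_st = 140.418/25.8318 = 5.4358

RE ≈ 5.436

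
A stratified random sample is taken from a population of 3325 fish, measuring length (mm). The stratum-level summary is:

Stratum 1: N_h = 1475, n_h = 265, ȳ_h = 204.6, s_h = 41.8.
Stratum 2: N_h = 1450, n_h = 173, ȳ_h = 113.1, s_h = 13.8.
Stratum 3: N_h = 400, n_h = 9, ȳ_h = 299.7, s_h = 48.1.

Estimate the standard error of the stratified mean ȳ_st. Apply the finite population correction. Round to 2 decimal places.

SE(ȳ_st) ≈ 2.21

V̂(ȳ_st) = Σ W_h² (1 − n_h/N_h) s_h²/n_h, with W_h = N_h/N and N = 3325:
  stratum 1: (1475/3325)²·(1 − 265/1475)·41.8²/265 = 1.06439
  stratum 2: (1450/3325)²·(1 − 173/1450)·13.8²/173 = 0.184369
  stratum 3: (400/3325)²·(1 − 9/400)·48.1²/9 = 3.63665
V̂(ȳ_st) = 4.88541
SE(ȳ_st) = √4.88541 = 2.2103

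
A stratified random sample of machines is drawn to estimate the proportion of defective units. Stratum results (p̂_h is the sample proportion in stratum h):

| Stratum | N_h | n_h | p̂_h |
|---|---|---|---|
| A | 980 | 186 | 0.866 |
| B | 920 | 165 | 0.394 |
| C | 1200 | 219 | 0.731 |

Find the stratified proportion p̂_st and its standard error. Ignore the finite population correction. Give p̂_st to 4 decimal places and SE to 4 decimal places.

p̂_st ≈ 0.6737, SE ≈ 0.0181

N = 3100; stratum weights W_h = N_h/N.
p̂_st = Σ W_h p̂_h = (980·0.866 + 920·0.394 + 1200·0.731)/3100 = 0.67366
V̂(p̂_st) = Σ W_h² p̂_h(1−p̂_h)/(n_h−1):
  stratum A: (980/3100)²·0.866·0.134/185 = 6.26873e-05
  stratum B: (920/3100)²·0.394·0.606/164 = 0.000128226
  stratum C: (1200/3100)²·0.731·0.269/218 = 0.000135161
V̂(p̂_st) = 0.000326075; SE = √V̂ = 0.0180575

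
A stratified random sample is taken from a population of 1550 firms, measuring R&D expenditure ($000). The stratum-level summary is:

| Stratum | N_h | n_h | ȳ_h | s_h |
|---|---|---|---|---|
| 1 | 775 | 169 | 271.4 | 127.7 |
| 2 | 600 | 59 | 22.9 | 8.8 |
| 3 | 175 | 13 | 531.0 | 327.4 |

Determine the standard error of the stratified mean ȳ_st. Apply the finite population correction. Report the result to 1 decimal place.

V̂(ȳ_st) = Σ W_h² (1 − n_h/N_h) s_h²/n_h, with W_h = N_h/N and N = 1550:
  stratum 1: (775/1550)²·(1 − 169/775)·127.7²/169 = 18.8628
  stratum 2: (600/1550)²·(1 − 59/600)·8.8²/59 = 0.177337
  stratum 3: (175/1550)²·(1 − 13/175)·327.4²/13 = 97.2979
V̂(ȳ_st) = 116.338
SE(ȳ_st) = √116.338 = 10.786

SE(ȳ_st) ≈ 10.8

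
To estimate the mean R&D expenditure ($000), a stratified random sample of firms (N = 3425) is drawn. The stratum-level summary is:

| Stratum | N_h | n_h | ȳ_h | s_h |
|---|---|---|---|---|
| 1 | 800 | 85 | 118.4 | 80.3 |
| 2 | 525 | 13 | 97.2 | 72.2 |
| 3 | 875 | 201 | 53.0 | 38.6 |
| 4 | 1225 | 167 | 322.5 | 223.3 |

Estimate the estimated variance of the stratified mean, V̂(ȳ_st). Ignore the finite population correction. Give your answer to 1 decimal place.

V̂(ȳ_st) ≈ 52.2

V̂(ȳ_st) = Σ W_h² s_h²/n_h, with W_h = N_h/N and N = 3425:
  stratum 1: (800/3425)²·80.3²/85 = 4.13877
  stratum 2: (525/3425)²·72.2²/13 = 9.42168
  stratum 3: (875/3425)²·38.6²/201 = 0.483809
  stratum 4: (1225/3425)²·223.3²/167 = 38.1955
V̂(ȳ_st) = 52.2397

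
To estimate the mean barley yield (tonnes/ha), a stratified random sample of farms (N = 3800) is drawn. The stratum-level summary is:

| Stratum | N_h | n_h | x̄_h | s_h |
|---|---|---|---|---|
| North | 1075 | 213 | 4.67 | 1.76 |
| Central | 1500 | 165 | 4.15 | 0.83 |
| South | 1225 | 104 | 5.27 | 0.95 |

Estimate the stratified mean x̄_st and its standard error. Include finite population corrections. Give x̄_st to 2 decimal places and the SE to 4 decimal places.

x̄_st = Σ W_h x̄_h = (1075·4.67 + 1500·4.15 + 1225·5.27)/3800 = 4.65816
V̂(x̄_st) = Σ W_h² (1 − n_h/N_h) s_h²/n_h, with W_h = N_h/N and N = 3800:
  stratum North: (1075/3800)²·(1 − 213/1075)·1.76²/213 = 0.000933242
  stratum Central: (1500/3800)²·(1 − 165/1500)·0.83²/165 = 0.000578999
  stratum South: (1225/3800)²·(1 − 104/1225)·0.95²/104 = 0.000825255
V̂(x̄_st) = 0.0023375
SE(x̄_st) = √0.0023375 = 0.0483477

x̄_st ≈ 4.66, SE ≈ 0.0483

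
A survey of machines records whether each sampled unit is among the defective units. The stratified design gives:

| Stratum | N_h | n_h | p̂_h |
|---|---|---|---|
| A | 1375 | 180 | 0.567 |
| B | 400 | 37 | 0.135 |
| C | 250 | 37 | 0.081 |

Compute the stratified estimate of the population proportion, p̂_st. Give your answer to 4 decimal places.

N = 2025; stratum weights W_h = N_h/N.
p̂_st = Σ W_h p̂_h = (1375·0.567 + 400·0.135 + 250·0.081)/2025 = 0.42167

p̂_st ≈ 0.4217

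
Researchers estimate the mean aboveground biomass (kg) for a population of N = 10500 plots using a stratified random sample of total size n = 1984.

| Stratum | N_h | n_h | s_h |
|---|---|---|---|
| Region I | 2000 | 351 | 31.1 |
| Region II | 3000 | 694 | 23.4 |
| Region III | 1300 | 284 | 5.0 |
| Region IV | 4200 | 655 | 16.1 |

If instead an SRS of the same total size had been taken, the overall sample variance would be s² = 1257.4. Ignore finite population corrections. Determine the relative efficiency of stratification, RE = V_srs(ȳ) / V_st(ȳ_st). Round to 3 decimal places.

V̂(ȳ_st) = Σ W_h² s_h²/n_h, with W_h = N_h/N and N = 10500:
  stratum Region I: (2000/10500)²·31.1²/351 = 0.0999758
  stratum Region II: (3000/10500)²·23.4²/694 = 0.0644075
  stratum Region III: (1300/10500)²·5.0²/284 = 0.00134937
  stratum Region IV: (4200/10500)²·16.1²/655 = 0.0633185
V_st = 0.229051
V_srs = s²/n = 1257.4/1984 = 0.63377
Relative efficiency = V_srs / V_st = 0.63377/0.229051 = 2.7669

RE ≈ 2.767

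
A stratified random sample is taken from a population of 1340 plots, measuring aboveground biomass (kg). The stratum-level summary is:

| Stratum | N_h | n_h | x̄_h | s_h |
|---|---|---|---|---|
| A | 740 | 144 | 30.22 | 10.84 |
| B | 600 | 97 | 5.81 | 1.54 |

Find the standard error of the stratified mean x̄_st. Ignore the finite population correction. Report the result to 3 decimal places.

SE(x̄_st) ≈ 0.504

V̂(x̄_st) = Σ W_h² s_h²/n_h, with W_h = N_h/N and N = 1340:
  stratum A: (740/1340)²·10.84²/144 = 0.248857
  stratum B: (600/1340)²·1.54²/97 = 0.00490188
V̂(x̄_st) = 0.253759
SE(x̄_st) = √0.253759 = 0.503745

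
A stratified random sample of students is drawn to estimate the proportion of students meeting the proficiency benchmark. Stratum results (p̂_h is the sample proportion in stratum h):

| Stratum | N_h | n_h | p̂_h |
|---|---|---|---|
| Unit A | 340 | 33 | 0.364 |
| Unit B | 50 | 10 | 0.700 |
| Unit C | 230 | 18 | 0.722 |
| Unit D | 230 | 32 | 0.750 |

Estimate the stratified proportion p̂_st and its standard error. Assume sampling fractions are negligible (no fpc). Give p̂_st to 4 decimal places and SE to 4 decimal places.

N = 850; stratum weights W_h = N_h/N.
p̂_st = Σ W_h p̂_h = (340·0.364 + 50·0.700 + 230·0.722 + 230·0.750)/850 = 0.58508
V̂(p̂_st) = Σ W_h² p̂_h(1−p̂_h)/(n_h−1):
  stratum Unit A: (340/850)²·0.364·0.636/32 = 0.00115752
  stratum Unit B: (50/850)²·0.700·0.300/9 = 8.07382e-05
  stratum Unit C: (230/850)²·0.722·0.278/17 = 0.000864472
  stratum Unit D: (230/850)²·0.750·0.250/31 = 0.000442851
V̂(p̂_st) = 0.00254558; SE = √V̂ = 0.0504537

p̂_st ≈ 0.5851, SE ≈ 0.0505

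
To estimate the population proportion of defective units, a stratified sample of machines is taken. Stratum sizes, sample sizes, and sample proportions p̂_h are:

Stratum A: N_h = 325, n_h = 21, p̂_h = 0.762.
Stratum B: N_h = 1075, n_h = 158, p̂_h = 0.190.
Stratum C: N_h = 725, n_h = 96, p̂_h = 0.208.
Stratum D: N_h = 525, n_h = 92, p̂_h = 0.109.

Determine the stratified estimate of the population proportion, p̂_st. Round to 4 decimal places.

N = 2650; stratum weights W_h = N_h/N.
p̂_st = Σ W_h p̂_h = (325·0.762 + 1075·0.190 + 725·0.208 + 525·0.109)/2650 = 0.24903

p̂_st ≈ 0.2490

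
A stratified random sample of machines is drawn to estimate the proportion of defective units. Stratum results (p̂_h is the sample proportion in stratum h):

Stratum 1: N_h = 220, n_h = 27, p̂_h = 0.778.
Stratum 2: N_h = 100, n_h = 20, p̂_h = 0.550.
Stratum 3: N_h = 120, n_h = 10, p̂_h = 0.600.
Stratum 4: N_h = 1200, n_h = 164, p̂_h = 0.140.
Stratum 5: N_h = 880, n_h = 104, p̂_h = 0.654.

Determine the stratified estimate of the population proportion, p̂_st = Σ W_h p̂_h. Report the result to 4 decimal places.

N = 2520; stratum weights W_h = N_h/N.
p̂_st = Σ W_h p̂_h = (220·0.778 + 100·0.550 + 120·0.600 + 1200·0.140 + 880·0.654)/2520 = 0.41337

p̂_st ≈ 0.4134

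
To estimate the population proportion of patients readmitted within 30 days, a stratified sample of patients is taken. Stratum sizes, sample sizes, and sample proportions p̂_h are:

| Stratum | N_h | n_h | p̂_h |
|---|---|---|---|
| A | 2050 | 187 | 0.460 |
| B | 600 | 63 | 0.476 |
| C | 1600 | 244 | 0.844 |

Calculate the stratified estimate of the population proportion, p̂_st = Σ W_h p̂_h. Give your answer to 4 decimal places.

p̂_st ≈ 0.6068

N = 4250; stratum weights W_h = N_h/N.
p̂_st = Σ W_h p̂_h = (2050·0.460 + 600·0.476 + 1600·0.844)/4250 = 0.60682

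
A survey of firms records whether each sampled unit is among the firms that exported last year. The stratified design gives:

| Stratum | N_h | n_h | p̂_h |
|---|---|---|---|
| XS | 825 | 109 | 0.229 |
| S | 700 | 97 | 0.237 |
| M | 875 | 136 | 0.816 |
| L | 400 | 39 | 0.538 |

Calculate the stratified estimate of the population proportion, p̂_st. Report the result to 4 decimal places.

p̂_st ≈ 0.4586

N = 2800; stratum weights W_h = N_h/N.
p̂_st = Σ W_h p̂_h = (825·0.229 + 700·0.237 + 875·0.816 + 400·0.538)/2800 = 0.45858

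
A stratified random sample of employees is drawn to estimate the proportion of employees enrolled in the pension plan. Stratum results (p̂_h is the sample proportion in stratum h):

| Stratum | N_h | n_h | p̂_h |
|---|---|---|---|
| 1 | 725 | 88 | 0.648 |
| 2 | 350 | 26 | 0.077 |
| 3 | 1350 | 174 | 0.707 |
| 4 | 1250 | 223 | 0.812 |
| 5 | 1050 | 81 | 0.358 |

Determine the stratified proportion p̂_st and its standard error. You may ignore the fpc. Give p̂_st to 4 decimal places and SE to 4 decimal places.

p̂_st ≈ 0.6015, SE ≈ 0.0191

N = 4725; stratum weights W_h = N_h/N.
p̂_st = Σ W_h p̂_h = (725·0.648 + 350·0.077 + 1350·0.707 + 1250·0.812 + 1050·0.358)/4725 = 0.60150
V̂(p̂_st) = Σ W_h² p̂_h(1−p̂_h)/(n_h−1):
  stratum 1: (725/4725)²·0.648·0.352/87 = 6.17264e-05
  stratum 2: (350/4725)²·0.077·0.923/25 = 1.55986e-05
  stratum 3: (1350/4725)²·0.707·0.293/173 = 9.77473e-05
  stratum 4: (1250/4725)²·0.812·0.188/222 = 4.81257e-05
  stratum 5: (1050/4725)²·0.358·0.642/80 = 0.000141874
V̂(p̂_st) = 0.000365072; SE = √V̂ = 0.0191069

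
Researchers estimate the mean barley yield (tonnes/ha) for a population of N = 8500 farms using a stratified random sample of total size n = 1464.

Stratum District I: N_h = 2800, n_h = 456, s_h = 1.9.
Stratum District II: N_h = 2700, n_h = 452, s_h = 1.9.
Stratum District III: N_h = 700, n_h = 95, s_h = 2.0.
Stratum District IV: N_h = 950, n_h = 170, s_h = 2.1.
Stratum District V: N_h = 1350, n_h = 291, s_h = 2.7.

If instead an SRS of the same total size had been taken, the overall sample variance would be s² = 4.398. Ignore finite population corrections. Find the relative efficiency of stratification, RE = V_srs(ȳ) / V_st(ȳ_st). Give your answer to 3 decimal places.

RE ≈ 1.034

V̂(ȳ_st) = Σ W_h² s_h²/n_h, with W_h = N_h/N and N = 8500:
  stratum District I: (2800/8500)²·1.9²/456 = 0.000859054
  stratum District II: (2700/8500)²·1.9²/452 = 0.000805858
  stratum District III: (700/8500)²·2.0²/95 = 0.000285558
  stratum District IV: (950/8500)²·2.1²/170 = 0.00032404
  stratum District V: (1350/8500)²·2.7²/291 = 0.000631923
V_st = 0.00290643
V_srs = s²/n = 4.398/1464 = 0.0030041
Relative efficiency = V_srs / V_st = 0.0030041/0.00290643 = 1.0336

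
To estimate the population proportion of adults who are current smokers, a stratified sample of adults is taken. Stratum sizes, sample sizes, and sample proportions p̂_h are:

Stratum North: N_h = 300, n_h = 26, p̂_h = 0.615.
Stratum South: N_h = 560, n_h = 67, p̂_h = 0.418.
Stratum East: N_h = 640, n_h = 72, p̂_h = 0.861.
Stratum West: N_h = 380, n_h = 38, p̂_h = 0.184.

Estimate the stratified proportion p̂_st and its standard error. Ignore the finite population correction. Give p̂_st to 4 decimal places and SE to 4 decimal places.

N = 1880; stratum weights W_h = N_h/N.
p̂_st = Σ W_h p̂_h = (300·0.615 + 560·0.418 + 640·0.861 + 380·0.184)/1880 = 0.55295
V̂(p̂_st) = Σ W_h² p̂_h(1−p̂_h)/(n_h−1):
  stratum North: (300/1880)²·0.615·0.385/25 = 0.00024117
  stratum South: (560/1880)²·0.418·0.582/66 = 0.000327051
  stratum East: (640/1880)²·0.861·0.139/71 = 0.000195346
  stratum West: (380/1880)²·0.184·0.816/37 = 0.00016579
V̂(p̂_st) = 0.000929356; SE = √V̂ = 0.0304853

p̂_st ≈ 0.5529, SE ≈ 0.0305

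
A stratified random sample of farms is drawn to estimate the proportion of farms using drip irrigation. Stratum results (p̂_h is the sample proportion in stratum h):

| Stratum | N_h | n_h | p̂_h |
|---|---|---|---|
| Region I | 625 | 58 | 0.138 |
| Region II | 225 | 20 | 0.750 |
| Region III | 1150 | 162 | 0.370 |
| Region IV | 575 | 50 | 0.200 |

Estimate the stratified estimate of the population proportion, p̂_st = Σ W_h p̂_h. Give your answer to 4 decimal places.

N = 2575; stratum weights W_h = N_h/N.
p̂_st = Σ W_h p̂_h = (625·0.138 + 225·0.750 + 1150·0.370 + 575·0.200)/2575 = 0.30893

p̂_st ≈ 0.3089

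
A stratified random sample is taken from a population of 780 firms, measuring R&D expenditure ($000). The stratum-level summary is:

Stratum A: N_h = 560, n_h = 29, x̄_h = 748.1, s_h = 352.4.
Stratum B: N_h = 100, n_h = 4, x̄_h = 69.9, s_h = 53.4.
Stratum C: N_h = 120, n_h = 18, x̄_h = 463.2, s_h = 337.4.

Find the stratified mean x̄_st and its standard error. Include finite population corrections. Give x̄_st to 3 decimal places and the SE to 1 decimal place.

x̄_st = Σ W_h x̄_h = (560·748.1 + 100·69.9 + 120·463.2)/780 = 617.32051
V̂(x̄_st) = Σ W_h² (1 − n_h/N_h) s_h²/n_h, with W_h = N_h/N and N = 780:
  stratum A: (560/780)²·(1 − 29/560)·352.4²/29 = 2092.99
  stratum B: (100/780)²·(1 − 4/100)·53.4²/4 = 11.2488
  stratum C: (120/780)²·(1 − 18/120)·337.4²/18 = 127.236
V̂(x̄_st) = 2231.47
SE(x̄_st) = √2231.47 = 47.2385

x̄_st ≈ 617.321, SE ≈ 47.2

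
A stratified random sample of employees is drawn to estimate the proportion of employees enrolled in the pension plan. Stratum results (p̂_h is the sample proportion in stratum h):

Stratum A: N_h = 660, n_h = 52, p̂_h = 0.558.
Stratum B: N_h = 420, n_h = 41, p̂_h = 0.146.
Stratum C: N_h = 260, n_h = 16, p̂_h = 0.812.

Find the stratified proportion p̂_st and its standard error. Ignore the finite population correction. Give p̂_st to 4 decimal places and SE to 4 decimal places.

N = 1340; stratum weights W_h = N_h/N.
p̂_st = Σ W_h p̂_h = (660·0.558 + 420·0.146 + 260·0.812)/1340 = 0.47815
V̂(p̂_st) = Σ W_h² p̂_h(1−p̂_h)/(n_h−1):
  stratum A: (660/1340)²·0.558·0.442/51 = 0.00117318
  stratum B: (420/1340)²·0.146·0.854/40 = 0.000306224
  stratum C: (260/1340)²·0.812·0.188/15 = 0.000383142
V̂(p̂_st) = 0.00186255; SE = √V̂ = 0.0431572

p̂_st ≈ 0.4781, SE ≈ 0.0432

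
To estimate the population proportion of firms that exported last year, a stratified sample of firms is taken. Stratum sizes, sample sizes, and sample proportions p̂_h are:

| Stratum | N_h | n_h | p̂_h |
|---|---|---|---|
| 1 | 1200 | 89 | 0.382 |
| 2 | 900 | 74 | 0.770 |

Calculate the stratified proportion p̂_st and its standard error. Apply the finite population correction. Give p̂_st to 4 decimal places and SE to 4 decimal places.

N = 2100; stratum weights W_h = N_h/N.
p̂_st = Σ W_h p̂_h = (1200·0.382 + 900·0.770)/2100 = 0.54829
V̂(p̂_st) = Σ W_h² (1 − n_h/N_h) p̂_h(1−p̂_h)/(n_h−1):
  stratum 1: (1200/2100)²·(1 − 89/1200)·0.382·0.618/88 = 0.000811009
  stratum 2: (900/2100)²·(1 − 74/900)·0.770·0.230/73 = 0.000408959
V̂(p̂_st) = 0.00121997; SE = √V̂ = 0.034928

p̂_st ≈ 0.5483, SE ≈ 0.0349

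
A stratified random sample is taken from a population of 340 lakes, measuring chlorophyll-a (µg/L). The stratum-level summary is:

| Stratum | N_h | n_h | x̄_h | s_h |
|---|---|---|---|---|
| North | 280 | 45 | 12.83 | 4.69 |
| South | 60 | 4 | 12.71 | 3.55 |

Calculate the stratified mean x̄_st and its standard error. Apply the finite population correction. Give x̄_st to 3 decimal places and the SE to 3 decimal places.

x̄_st = Σ W_h x̄_h = (280·12.83 + 60·12.71)/340 = 12.80882
V̂(x̄_st) = Σ W_h² (1 − n_h/N_h) s_h²/n_h, with W_h = N_h/N and N = 340:
  stratum North: (280/340)²·(1 − 45/280)·4.69²/45 = 0.278228
  stratum South: (60/340)²·(1 − 4/60)·3.55²/4 = 0.0915753
V̂(x̄_st) = 0.369804
SE(x̄_st) = √0.369804 = 0.608115

x̄_st ≈ 12.809, SE ≈ 0.608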